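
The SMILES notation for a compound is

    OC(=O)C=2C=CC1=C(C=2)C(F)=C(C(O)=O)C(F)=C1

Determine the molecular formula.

C12H6F2O4

Walk through each heavy atom and fill implicit hydrogens from standard valence (C 4, N 3, O 2, S 2, halogen 1):
  atom 1: O, bond orders sum to 1 (valence 2) → 1 H
  atom 2: C, bond orders sum to 4 (valence 4) → 0 H
  atom 3: O, bond orders sum to 2 (valence 2) → 0 H
  atom 4: C, bond orders sum to 4 (valence 4) → 0 H
  atom 5: C, bond orders sum to 3 (valence 4) → 1 H
  atom 6: C, bond orders sum to 3 (valence 4) → 1 H
  atom 7: C, bond orders sum to 4 (valence 4) → 0 H
  atom 8: C, bond orders sum to 4 (valence 4) → 0 H
  atom 9: C, bond orders sum to 3 (valence 4) → 1 H
  atom 10: C, bond orders sum to 4 (valence 4) → 0 H
  atom 11: F (halogen, monovalent) → 0 H
  atom 12: C, bond orders sum to 4 (valence 4) → 0 H
  atom 13: C, bond orders sum to 4 (valence 4) → 0 H
  atom 14: O, bond orders sum to 1 (valence 2) → 1 H
  atom 15: O, bond orders sum to 2 (valence 2) → 0 H
  atom 16: C, bond orders sum to 4 (valence 4) → 0 H
  atom 17: F (halogen, monovalent) → 0 H
  atom 18: C, bond orders sum to 3 (valence 4) → 1 H
Totals → C:12, H:6, F:2, O:4.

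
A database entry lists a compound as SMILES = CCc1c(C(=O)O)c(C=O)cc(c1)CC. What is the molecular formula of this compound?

Walk through each heavy atom and fill implicit hydrogens from standard valence (C 4, N 3, O 2, S 2, halogen 1); for lowercase aromatic atoms, an aromatic c carries 1 H when it has two neighbours and 0 H with three, and aromatic n carries 0 H:
  atom 1: C, bond orders sum to 1 (valence 4) → 3 H
  atom 2: C, bond orders sum to 2 (valence 4) → 2 H
  atom 3: aromatic c, 3 neighbours → 0 H
  atom 4: aromatic c, 3 neighbours → 0 H
  atom 5: C, bond orders sum to 4 (valence 4) → 0 H
  atom 6: O, bond orders sum to 2 (valence 2) → 0 H
  atom 7: O, bond orders sum to 1 (valence 2) → 1 H
  atom 8: aromatic c, 3 neighbours → 0 H
  atom 9: C, bond orders sum to 3 (valence 4) → 1 H
  atom 10: O, bond orders sum to 2 (valence 2) → 0 H
  atom 11: aromatic c, 2 neighbours → 1 H
  atom 12: aromatic c, 3 neighbours → 0 H
  atom 13: aromatic c, 2 neighbours → 1 H
  atom 14: C, bond orders sum to 2 (valence 4) → 2 H
  atom 15: C, bond orders sum to 1 (valence 4) → 3 H
Totals → C:12, H:14, O:3.
In Hill order: C12H14O3.

C12H14O3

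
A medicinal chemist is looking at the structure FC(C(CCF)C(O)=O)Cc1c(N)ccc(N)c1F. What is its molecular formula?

C12H15F3N2O2

Walk through each heavy atom and fill implicit hydrogens from standard valence (C 4, N 3, O 2, S 2, halogen 1); for lowercase aromatic atoms, an aromatic c carries 1 H when it has two neighbours and 0 H with three, and aromatic n carries 0 H:
  atom 1: F (halogen, monovalent) → 0 H
  atom 2: C, bond orders sum to 3 (valence 4) → 1 H
  atom 3: C, bond orders sum to 3 (valence 4) → 1 H
  atom 4: C, bond orders sum to 2 (valence 4) → 2 H
  atom 5: C, bond orders sum to 2 (valence 4) → 2 H
  atom 6: F (halogen, monovalent) → 0 H
  atom 7: C, bond orders sum to 4 (valence 4) → 0 H
  atom 8: O, bond orders sum to 1 (valence 2) → 1 H
  atom 9: O, bond orders sum to 2 (valence 2) → 0 H
  atom 10: C, bond orders sum to 2 (valence 4) → 2 H
  atom 11: aromatic c, 3 neighbours → 0 H
  atom 12: aromatic c, 3 neighbours → 0 H
  atom 13: N, bond orders sum to 1 (valence 3) → 2 H
  atom 14: aromatic c, 2 neighbours → 1 H
  atom 15: aromatic c, 2 neighbours → 1 H
  atom 16: aromatic c, 3 neighbours → 0 H
  atom 17: N, bond orders sum to 1 (valence 3) → 2 H
  atom 18: aromatic c, 3 neighbours → 0 H
  atom 19: F (halogen, monovalent) → 0 H
Totals → C:12, H:15, F:3, N:2, O:2.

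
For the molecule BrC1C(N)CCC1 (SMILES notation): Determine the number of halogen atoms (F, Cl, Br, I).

Halogen atoms appear at heavy-atom position 1 (1×Br).
Other groups present: 1 primary amine.
Halogen count: 1.

1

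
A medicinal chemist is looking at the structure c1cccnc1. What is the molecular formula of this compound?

Walk through each heavy atom and fill implicit hydrogens from standard valence (C 4, N 3, O 2, S 2, halogen 1); for lowercase aromatic atoms, an aromatic c carries 1 H when it has two neighbours and 0 H with three, and aromatic n carries 0 H:
  atom 1: aromatic c, 2 neighbours → 1 H
  atom 2: aromatic c, 2 neighbours → 1 H
  atom 3: aromatic c, 2 neighbours → 1 H
  atom 4: aromatic c, 2 neighbours → 1 H
  atom 5: aromatic n, 2 neighbours → 0 H
  atom 6: aromatic c, 2 neighbours → 1 H
Totals → C:5, H:5, N:1.

C5H5N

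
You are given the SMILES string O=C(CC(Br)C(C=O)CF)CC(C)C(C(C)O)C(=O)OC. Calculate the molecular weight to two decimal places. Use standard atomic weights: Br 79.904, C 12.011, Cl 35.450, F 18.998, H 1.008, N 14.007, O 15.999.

First, the molecular formula is C14H22BrFO5 (counting implicit H from valence).
  Br: 1 × 79.904 = 79.904
  C: 14 × 12.011 = 168.154
  F: 1 × 18.998 = 18.998
  H: 22 × 1.008 = 22.176
  O: 5 × 15.999 = 79.995
Sum: 1×79.904 + 14×12.011 + 1×18.998 + 22×1.008 + 5×15.999 = 369.227 → 369.23 g/mol.

369.23 g/mol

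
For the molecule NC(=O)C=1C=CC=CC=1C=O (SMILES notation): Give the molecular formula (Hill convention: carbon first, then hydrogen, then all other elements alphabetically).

C8H7NO2

Walk through each heavy atom and fill implicit hydrogens from standard valence (C 4, N 3, O 2, S 2, halogen 1):
  atom 1: N, bond orders sum to 1 (valence 3) → 2 H
  atom 2: C, bond orders sum to 4 (valence 4) → 0 H
  atom 3: O, bond orders sum to 2 (valence 2) → 0 H
  atom 4: C, bond orders sum to 4 (valence 4) → 0 H
  atom 5: C, bond orders sum to 3 (valence 4) → 1 H
  atom 6: C, bond orders sum to 3 (valence 4) → 1 H
  atom 7: C, bond orders sum to 3 (valence 4) → 1 H
  atom 8: C, bond orders sum to 3 (valence 4) → 1 H
  atom 9: C, bond orders sum to 4 (valence 4) → 0 H
  atom 10: C, bond orders sum to 3 (valence 4) → 1 H
  atom 11: O, bond orders sum to 2 (valence 2) → 0 H
Totals → C:8, H:7, N:1, O:2.
In Hill order: C8H7NO2.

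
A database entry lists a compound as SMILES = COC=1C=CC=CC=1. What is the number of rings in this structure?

In SMILES, each pair of matching ring-closure digits denotes one ring-closing bond; the number of such bonds equals the number of independent rings.
Ring-closure bonds here: 1.

1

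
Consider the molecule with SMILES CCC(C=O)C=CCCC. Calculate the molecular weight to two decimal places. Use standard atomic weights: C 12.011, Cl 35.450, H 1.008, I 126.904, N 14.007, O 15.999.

First, the molecular formula is C9H16O (counting implicit H from valence).
  C: 9 × 12.011 = 108.099
  H: 16 × 1.008 = 16.128
  O: 1 × 15.999 = 15.999
Sum: 9×12.011 + 16×1.008 + 1×15.999 = 140.226 → 140.23 g/mol.

140.23 g/mol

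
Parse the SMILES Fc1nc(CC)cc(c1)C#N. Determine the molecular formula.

Walk through each heavy atom and fill implicit hydrogens from standard valence (C 4, N 3, O 2, S 2, halogen 1); for lowercase aromatic atoms, an aromatic c carries 1 H when it has two neighbours and 0 H with three, and aromatic n carries 0 H:
  atom 1: F (halogen, monovalent) → 0 H
  atom 2: aromatic c, 3 neighbours → 0 H
  atom 3: aromatic n, 2 neighbours → 0 H
  atom 4: aromatic c, 3 neighbours → 0 H
  atom 5: C, bond orders sum to 2 (valence 4) → 2 H
  atom 6: C, bond orders sum to 1 (valence 4) → 3 H
  atom 7: aromatic c, 2 neighbours → 1 H
  atom 8: aromatic c, 3 neighbours → 0 H
  atom 9: aromatic c, 2 neighbours → 1 H
  atom 10: C, bond orders sum to 4 (valence 4) → 0 H
  atom 11: N, bond orders sum to 3 (valence 3) → 0 H
Totals → C:8, H:7, F:1, N:2.

C8H7FN2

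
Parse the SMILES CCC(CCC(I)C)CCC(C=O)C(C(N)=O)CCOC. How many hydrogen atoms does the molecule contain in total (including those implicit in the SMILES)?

30

Walk through each heavy atom and fill implicit hydrogens from standard valence (C 4, N 3, O 2, S 2, halogen 1):
  atom 1: C, bond orders sum to 1 (valence 4) → 3 H
  atom 2: C, bond orders sum to 2 (valence 4) → 2 H
  atom 3: C, bond orders sum to 3 (valence 4) → 1 H
  atom 4: C, bond orders sum to 2 (valence 4) → 2 H
  atom 5: C, bond orders sum to 2 (valence 4) → 2 H
  atom 6: C, bond orders sum to 3 (valence 4) → 1 H
  atom 7: I (halogen, monovalent) → 0 H
  atom 8: C, bond orders sum to 1 (valence 4) → 3 H
  atom 9: C, bond orders sum to 2 (valence 4) → 2 H
  atom 10: C, bond orders sum to 2 (valence 4) → 2 H
  atom 11: C, bond orders sum to 3 (valence 4) → 1 H
  atom 12: C, bond orders sum to 3 (valence 4) → 1 H
  atom 13: O, bond orders sum to 2 (valence 2) → 0 H
  atom 14: C, bond orders sum to 3 (valence 4) → 1 H
  atom 15: C, bond orders sum to 4 (valence 4) → 0 H
  atom 16: N, bond orders sum to 1 (valence 3) → 2 H
  atom 17: O, bond orders sum to 2 (valence 2) → 0 H
  atom 18: C, bond orders sum to 2 (valence 4) → 2 H
  atom 19: C, bond orders sum to 2 (valence 4) → 2 H
  atom 20: O, bond orders sum to 2 (valence 2) → 0 H
  atom 21: C, bond orders sum to 1 (valence 4) → 3 H
Total hydrogens: 30.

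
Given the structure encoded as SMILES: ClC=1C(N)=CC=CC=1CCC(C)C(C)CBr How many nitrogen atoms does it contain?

Scan the SMILES for N atoms (remember two-letter symbols like Cl and Br are single atoms).
Nitrogen count: 1.

1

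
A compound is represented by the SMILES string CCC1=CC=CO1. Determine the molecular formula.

C6H8O

Walk through each heavy atom and fill implicit hydrogens from standard valence (C 4, N 3, O 2, S 2, halogen 1):
  atom 1: C, bond orders sum to 1 (valence 4) → 3 H
  atom 2: C, bond orders sum to 2 (valence 4) → 2 H
  atom 3: C, bond orders sum to 4 (valence 4) → 0 H
  atom 4: C, bond orders sum to 3 (valence 4) → 1 H
  atom 5: C, bond orders sum to 3 (valence 4) → 1 H
  atom 6: C, bond orders sum to 3 (valence 4) → 1 H
  atom 7: O, bond orders sum to 2 (valence 2) → 0 H
Totals → C:6, H:8, O:1.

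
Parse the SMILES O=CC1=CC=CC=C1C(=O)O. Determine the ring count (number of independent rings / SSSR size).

In SMILES, each pair of matching ring-closure digits denotes one ring-closing bond; the number of such bonds equals the number of independent rings.
Ring-closure bonds here: 1.

1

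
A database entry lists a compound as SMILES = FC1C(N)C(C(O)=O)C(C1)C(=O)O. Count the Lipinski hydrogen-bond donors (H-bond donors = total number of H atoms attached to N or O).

Donors: find every N or O and count the H atoms it carries.
  atom 4 (N): bond orders sum to 1 → 2 H
  atom 7 (O): bond orders sum to 1 → 1 H
  atom 8 (O): bond orders sum to 2 → 0 H
  atom 12 (O): bond orders sum to 2 → 0 H
  atom 13 (O): bond orders sum to 1 → 1 H
Lipinski HBD = 4.

4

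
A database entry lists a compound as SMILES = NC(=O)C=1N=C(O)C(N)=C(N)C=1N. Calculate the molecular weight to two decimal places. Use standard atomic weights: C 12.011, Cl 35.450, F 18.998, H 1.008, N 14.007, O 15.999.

First, the molecular formula is C6H9N5O2 (counting implicit H from valence).
  C: 6 × 12.011 = 72.066
  H: 9 × 1.008 = 9.072
  N: 5 × 14.007 = 70.035
  O: 2 × 15.999 = 31.998
Sum: 6×12.011 + 9×1.008 + 5×14.007 + 2×15.999 = 183.171 → 183.17 g/mol.

183.17 g/mol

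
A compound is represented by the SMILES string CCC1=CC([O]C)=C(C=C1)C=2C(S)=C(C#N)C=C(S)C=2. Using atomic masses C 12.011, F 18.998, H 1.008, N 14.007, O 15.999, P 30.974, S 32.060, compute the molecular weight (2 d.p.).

301.42 g/mol

First, the molecular formula is C16H15NOS2 (counting implicit H from valence).
  C: 16 × 12.011 = 192.176
  H: 15 × 1.008 = 15.120
  N: 1 × 14.007 = 14.007
  O: 1 × 15.999 = 15.999
  S: 2 × 32.060 = 64.120
Sum: 16×12.011 + 15×1.008 + 1×14.007 + 1×15.999 + 2×32.060 = 301.422 → 301.42 g/mol.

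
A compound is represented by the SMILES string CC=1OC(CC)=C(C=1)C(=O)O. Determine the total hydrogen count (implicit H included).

10

Walk through each heavy atom and fill implicit hydrogens from standard valence (C 4, N 3, O 2, S 2, halogen 1):
  atom 1: C, bond orders sum to 1 (valence 4) → 3 H
  atom 2: C, bond orders sum to 4 (valence 4) → 0 H
  atom 3: O, bond orders sum to 2 (valence 2) → 0 H
  atom 4: C, bond orders sum to 4 (valence 4) → 0 H
  atom 5: C, bond orders sum to 2 (valence 4) → 2 H
  atom 6: C, bond orders sum to 1 (valence 4) → 3 H
  atom 7: C, bond orders sum to 4 (valence 4) → 0 H
  atom 8: C, bond orders sum to 3 (valence 4) → 1 H
  atom 9: C, bond orders sum to 4 (valence 4) → 0 H
  atom 10: O, bond orders sum to 2 (valence 2) → 0 H
  atom 11: O, bond orders sum to 1 (valence 2) → 1 H
Total hydrogens: 10.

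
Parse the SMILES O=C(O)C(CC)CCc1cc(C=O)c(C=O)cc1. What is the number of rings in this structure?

In SMILES, each pair of matching ring-closure digits denotes one ring-closing bond; the number of such bonds equals the number of independent rings.
Ring-closure bonds here: 1.

1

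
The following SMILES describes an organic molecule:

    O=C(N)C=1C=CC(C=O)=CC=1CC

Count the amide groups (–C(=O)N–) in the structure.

The amide motif appears at heavy-atom position 2 in the SMILES.
Other groups present: 1 aldehyde.
Amide count: 1.

1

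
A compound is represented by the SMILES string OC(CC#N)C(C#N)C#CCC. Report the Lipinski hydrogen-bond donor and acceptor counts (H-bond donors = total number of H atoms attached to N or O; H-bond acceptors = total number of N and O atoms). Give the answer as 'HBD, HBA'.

Donors: find every N or O and count the H atoms it carries.
  atom 1 (O): bond orders sum to 1 → 1 H
  atom 5 (N): bond orders sum to 3 → 0 H
  atom 8 (N): bond orders sum to 3 → 0 H
Lipinski HBD = 1.
Acceptors: N atoms = 2, O atoms = 1 → HBA = 3.

1, 3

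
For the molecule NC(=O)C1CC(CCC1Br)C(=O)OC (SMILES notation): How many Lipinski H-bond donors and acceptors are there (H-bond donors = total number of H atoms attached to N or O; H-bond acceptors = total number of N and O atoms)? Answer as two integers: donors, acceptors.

2, 4

Donors: find every N or O and count the H atoms it carries.
  atom 1 (N): bond orders sum to 1 → 2 H
  atom 3 (O): bond orders sum to 2 → 0 H
  atom 12 (O): bond orders sum to 2 → 0 H
  atom 13 (O): bond orders sum to 2 → 0 H
Lipinski HBD = 2.
Acceptors: N atoms = 1, O atoms = 3 → HBA = 4.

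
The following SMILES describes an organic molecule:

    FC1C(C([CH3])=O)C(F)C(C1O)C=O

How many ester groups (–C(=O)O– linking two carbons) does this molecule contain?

Scan the SMILES for the ester motif — none present.
Groups that are present: 1 aldehyde, 1 hydroxyl, 1 ketone.

0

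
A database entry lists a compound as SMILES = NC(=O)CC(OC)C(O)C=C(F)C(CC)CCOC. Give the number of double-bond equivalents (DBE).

Molecular formula: C13H24FNO4.
DoU = (2C + 2 + N − H − X) / 2, where X is the halogen count and O/S are ignored.
    = (2·13 + 2 + 1 − 24 − 1) / 2 = 4 / 2 = 2.

2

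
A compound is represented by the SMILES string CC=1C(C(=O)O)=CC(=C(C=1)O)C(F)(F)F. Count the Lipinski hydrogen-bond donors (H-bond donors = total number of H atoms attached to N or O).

2

Donors: find every N or O and count the H atoms it carries.
  atom 5 (O): bond orders sum to 2 → 0 H
  atom 6 (O): bond orders sum to 1 → 1 H
  atom 11 (O): bond orders sum to 1 → 1 H
Lipinski HBD = 2.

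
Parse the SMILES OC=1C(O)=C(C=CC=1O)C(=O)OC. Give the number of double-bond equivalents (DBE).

5

Degree of unsaturation = (number of rings) + (number of π bonds).
Ring closures in the SMILES: 1.
π bonds: 4 double bonds (each 1 DoU) → 4 DoU from unsaturation.
Total DoU = 1 + 4 = 5.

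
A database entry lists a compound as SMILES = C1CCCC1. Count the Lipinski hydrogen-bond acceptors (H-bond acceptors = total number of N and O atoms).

N atoms: 0; O atoms: 0.
Lipinski HBA = 0 + 0 = 0.

0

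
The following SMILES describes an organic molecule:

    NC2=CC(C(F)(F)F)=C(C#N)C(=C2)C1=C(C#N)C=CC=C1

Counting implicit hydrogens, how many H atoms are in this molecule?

Walk through each heavy atom and fill implicit hydrogens from standard valence (C 4, N 3, O 2, S 2, halogen 1):
  atom 1: N, bond orders sum to 1 (valence 3) → 2 H
  atom 2: C, bond orders sum to 4 (valence 4) → 0 H
  atom 3: C, bond orders sum to 3 (valence 4) → 1 H
  atom 4: C, bond orders sum to 4 (valence 4) → 0 H
  atom 5: C, bond orders sum to 4 (valence 4) → 0 H
  atom 6: F (halogen, monovalent) → 0 H
  atom 7: F (halogen, monovalent) → 0 H
  atom 8: F (halogen, monovalent) → 0 H
  atom 9: C, bond orders sum to 4 (valence 4) → 0 H
  atom 10: C, bond orders sum to 4 (valence 4) → 0 H
  atom 11: N, bond orders sum to 3 (valence 3) → 0 H
  atom 12: C, bond orders sum to 4 (valence 4) → 0 H
  atom 13: C, bond orders sum to 3 (valence 4) → 1 H
  atom 14: C, bond orders sum to 4 (valence 4) → 0 H
  atom 15: C, bond orders sum to 4 (valence 4) → 0 H
  atom 16: C, bond orders sum to 4 (valence 4) → 0 H
  atom 17: N, bond orders sum to 3 (valence 3) → 0 H
  atom 18: C, bond orders sum to 3 (valence 4) → 1 H
  atom 19: C, bond orders sum to 3 (valence 4) → 1 H
  atom 20: C, bond orders sum to 3 (valence 4) → 1 H
  atom 21: C, bond orders sum to 3 (valence 4) → 1 H
Total hydrogens: 8.

8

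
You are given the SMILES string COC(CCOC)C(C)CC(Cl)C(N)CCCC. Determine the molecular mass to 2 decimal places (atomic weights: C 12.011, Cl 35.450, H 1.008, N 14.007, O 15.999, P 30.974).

First, the molecular formula is C14H30ClNO2 (counting implicit H from valence).
  C: 14 × 12.011 = 168.154
  Cl: 1 × 35.450 = 35.450
  H: 30 × 1.008 = 30.240
  N: 1 × 14.007 = 14.007
  O: 2 × 15.999 = 31.998
Sum: 14×12.011 + 1×35.450 + 30×1.008 + 1×14.007 + 2×15.999 = 279.849 → 279.85 g/mol.

279.85 g/mol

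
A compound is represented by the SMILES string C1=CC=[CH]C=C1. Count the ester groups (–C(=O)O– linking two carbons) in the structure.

Scan the SMILES for the ester motif — none present.

0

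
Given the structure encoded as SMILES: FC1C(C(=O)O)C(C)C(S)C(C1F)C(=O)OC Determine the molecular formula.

C10H14F2O4S

Walk through each heavy atom and fill implicit hydrogens from standard valence (C 4, N 3, O 2, S 2, halogen 1):
  atom 1: F (halogen, monovalent) → 0 H
  atom 2: C, bond orders sum to 3 (valence 4) → 1 H
  atom 3: C, bond orders sum to 3 (valence 4) → 1 H
  atom 4: C, bond orders sum to 4 (valence 4) → 0 H
  atom 5: O, bond orders sum to 2 (valence 2) → 0 H
  atom 6: O, bond orders sum to 1 (valence 2) → 1 H
  atom 7: C, bond orders sum to 3 (valence 4) → 1 H
  atom 8: C, bond orders sum to 1 (valence 4) → 3 H
  atom 9: C, bond orders sum to 3 (valence 4) → 1 H
  atom 10: S, bond orders sum to 1 (valence 2) → 1 H
  atom 11: C, bond orders sum to 3 (valence 4) → 1 H
  atom 12: C, bond orders sum to 3 (valence 4) → 1 H
  atom 13: F (halogen, monovalent) → 0 H
  atom 14: C, bond orders sum to 4 (valence 4) → 0 H
  atom 15: O, bond orders sum to 2 (valence 2) → 0 H
  atom 16: O, bond orders sum to 2 (valence 2) → 0 H
  atom 17: C, bond orders sum to 1 (valence 4) → 3 H
Totals → C:10, H:14, F:2, O:4, S:1.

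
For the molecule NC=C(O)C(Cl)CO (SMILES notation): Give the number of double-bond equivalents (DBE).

1

Molecular formula: C4H8ClNO2.
DoU = (2C + 2 + N − H − X) / 2, where X is the halogen count and O/S are ignored.
    = (2·4 + 2 + 1 − 8 − 1) / 2 = 2 / 2 = 1.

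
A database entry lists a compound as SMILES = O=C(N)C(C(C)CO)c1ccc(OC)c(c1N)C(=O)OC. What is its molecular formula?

Walk through each heavy atom and fill implicit hydrogens from standard valence (C 4, N 3, O 2, S 2, halogen 1); for lowercase aromatic atoms, an aromatic c carries 1 H when it has two neighbours and 0 H with three, and aromatic n carries 0 H:
  atom 1: O, bond orders sum to 2 (valence 2) → 0 H
  atom 2: C, bond orders sum to 4 (valence 4) → 0 H
  atom 3: N, bond orders sum to 1 (valence 3) → 2 H
  atom 4: C, bond orders sum to 3 (valence 4) → 1 H
  atom 5: C, bond orders sum to 3 (valence 4) → 1 H
  atom 6: C, bond orders sum to 1 (valence 4) → 3 H
  atom 7: C, bond orders sum to 2 (valence 4) → 2 H
  atom 8: O, bond orders sum to 1 (valence 2) → 1 H
  atom 9: aromatic c, 3 neighbours → 0 H
  atom 10: aromatic c, 2 neighbours → 1 H
  atom 11: aromatic c, 2 neighbours → 1 H
  atom 12: aromatic c, 3 neighbours → 0 H
  atom 13: O, bond orders sum to 2 (valence 2) → 0 H
  atom 14: C, bond orders sum to 1 (valence 4) → 3 H
  atom 15: aromatic c, 3 neighbours → 0 H
  atom 16: aromatic c, 3 neighbours → 0 H
  atom 17: N, bond orders sum to 1 (valence 3) → 2 H
  atom 18: C, bond orders sum to 4 (valence 4) → 0 H
  atom 19: O, bond orders sum to 2 (valence 2) → 0 H
  atom 20: O, bond orders sum to 2 (valence 2) → 0 H
  atom 21: C, bond orders sum to 1 (valence 4) → 3 H
Totals → C:14, H:20, N:2, O:5.

C14H20N2O5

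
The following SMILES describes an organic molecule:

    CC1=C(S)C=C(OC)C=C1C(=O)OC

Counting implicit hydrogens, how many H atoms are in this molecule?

Walk through each heavy atom and fill implicit hydrogens from standard valence (C 4, N 3, O 2, S 2, halogen 1):
  atom 1: C, bond orders sum to 1 (valence 4) → 3 H
  atom 2: C, bond orders sum to 4 (valence 4) → 0 H
  atom 3: C, bond orders sum to 4 (valence 4) → 0 H
  atom 4: S, bond orders sum to 1 (valence 2) → 1 H
  atom 5: C, bond orders sum to 3 (valence 4) → 1 H
  atom 6: C, bond orders sum to 4 (valence 4) → 0 H
  atom 7: O, bond orders sum to 2 (valence 2) → 0 H
  atom 8: C, bond orders sum to 1 (valence 4) → 3 H
  atom 9: C, bond orders sum to 3 (valence 4) → 1 H
  atom 10: C, bond orders sum to 4 (valence 4) → 0 H
  atom 11: C, bond orders sum to 4 (valence 4) → 0 H
  atom 12: O, bond orders sum to 2 (valence 2) → 0 H
  atom 13: O, bond orders sum to 2 (valence 2) → 0 H
  atom 14: C, bond orders sum to 1 (valence 4) → 3 H
Total hydrogens: 12.

12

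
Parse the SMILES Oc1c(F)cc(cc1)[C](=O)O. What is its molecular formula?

C7H5FO3

Walk through each heavy atom and fill implicit hydrogens from standard valence (C 4, N 3, O 2, S 2, halogen 1); for lowercase aromatic atoms, an aromatic c carries 1 H when it has two neighbours and 0 H with three, and aromatic n carries 0 H:
  atom 1: O, bond orders sum to 1 (valence 2) → 1 H
  atom 2: aromatic c, 3 neighbours → 0 H
  atom 3: aromatic c, 3 neighbours → 0 H
  atom 4: F (halogen, monovalent) → 0 H
  atom 5: aromatic c, 2 neighbours → 1 H
  atom 6: aromatic c, 3 neighbours → 0 H
  atom 7: aromatic c, 2 neighbours → 1 H
  atom 8: aromatic c, 2 neighbours → 1 H
  atom 9: C with explicit H count 0
  atom 10: O, bond orders sum to 2 (valence 2) → 0 H
  atom 11: O, bond orders sum to 1 (valence 2) → 1 H
Totals → C:7, H:5, F:1, O:3.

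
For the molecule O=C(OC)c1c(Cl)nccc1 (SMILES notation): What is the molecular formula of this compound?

C7H6ClNO2

Walk through each heavy atom and fill implicit hydrogens from standard valence (C 4, N 3, O 2, S 2, halogen 1); for lowercase aromatic atoms, an aromatic c carries 1 H when it has two neighbours and 0 H with three, and aromatic n carries 0 H:
  atom 1: O, bond orders sum to 2 (valence 2) → 0 H
  atom 2: C, bond orders sum to 4 (valence 4) → 0 H
  atom 3: O, bond orders sum to 2 (valence 2) → 0 H
  atom 4: C, bond orders sum to 1 (valence 4) → 3 H
  atom 5: aromatic c, 3 neighbours → 0 H
  atom 6: aromatic c, 3 neighbours → 0 H
  atom 7: Cl (halogen, monovalent) → 0 H
  atom 8: aromatic n, 2 neighbours → 0 H
  atom 9: aromatic c, 2 neighbours → 1 H
  atom 10: aromatic c, 2 neighbours → 1 H
  atom 11: aromatic c, 2 neighbours → 1 H
Totals → C:7, H:6, Cl:1, N:1, O:2.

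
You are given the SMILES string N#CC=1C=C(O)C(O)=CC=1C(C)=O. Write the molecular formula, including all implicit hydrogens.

C9H7NO3

Walk through each heavy atom and fill implicit hydrogens from standard valence (C 4, N 3, O 2, S 2, halogen 1):
  atom 1: N, bond orders sum to 3 (valence 3) → 0 H
  atom 2: C, bond orders sum to 4 (valence 4) → 0 H
  atom 3: C, bond orders sum to 4 (valence 4) → 0 H
  atom 4: C, bond orders sum to 3 (valence 4) → 1 H
  atom 5: C, bond orders sum to 4 (valence 4) → 0 H
  atom 6: O, bond orders sum to 1 (valence 2) → 1 H
  atom 7: C, bond orders sum to 4 (valence 4) → 0 H
  atom 8: O, bond orders sum to 1 (valence 2) → 1 H
  atom 9: C, bond orders sum to 3 (valence 4) → 1 H
  atom 10: C, bond orders sum to 4 (valence 4) → 0 H
  atom 11: C, bond orders sum to 4 (valence 4) → 0 H
  atom 12: C, bond orders sum to 1 (valence 4) → 3 H
  atom 13: O, bond orders sum to 2 (valence 2) → 0 H
Totals → C:9, H:7, N:1, O:3.
In Hill order: C9H7NO3.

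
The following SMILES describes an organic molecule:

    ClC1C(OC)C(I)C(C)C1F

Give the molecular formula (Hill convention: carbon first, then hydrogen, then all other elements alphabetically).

C7H11ClFIO

Walk through each heavy atom and fill implicit hydrogens from standard valence (C 4, N 3, O 2, S 2, halogen 1):
  atom 1: Cl (halogen, monovalent) → 0 H
  atom 2: C, bond orders sum to 3 (valence 4) → 1 H
  atom 3: C, bond orders sum to 3 (valence 4) → 1 H
  atom 4: O, bond orders sum to 2 (valence 2) → 0 H
  atom 5: C, bond orders sum to 1 (valence 4) → 3 H
  atom 6: C, bond orders sum to 3 (valence 4) → 1 H
  atom 7: I (halogen, monovalent) → 0 H
  atom 8: C, bond orders sum to 3 (valence 4) → 1 H
  atom 9: C, bond orders sum to 1 (valence 4) → 3 H
  atom 10: C, bond orders sum to 3 (valence 4) → 1 H
  atom 11: F (halogen, monovalent) → 0 H
Totals → C:7, H:11, Cl:1, F:1, I:1, O:1.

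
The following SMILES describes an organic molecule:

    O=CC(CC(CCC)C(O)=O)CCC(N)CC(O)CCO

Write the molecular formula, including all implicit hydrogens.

C15H29NO5

Walk through each heavy atom and fill implicit hydrogens from standard valence (C 4, N 3, O 2, S 2, halogen 1):
  atom 1: O, bond orders sum to 2 (valence 2) → 0 H
  atom 2: C, bond orders sum to 3 (valence 4) → 1 H
  atom 3: C, bond orders sum to 3 (valence 4) → 1 H
  atom 4: C, bond orders sum to 2 (valence 4) → 2 H
  atom 5: C, bond orders sum to 3 (valence 4) → 1 H
  atom 6: C, bond orders sum to 2 (valence 4) → 2 H
  atom 7: C, bond orders sum to 2 (valence 4) → 2 H
  atom 8: C, bond orders sum to 1 (valence 4) → 3 H
  atom 9: C, bond orders sum to 4 (valence 4) → 0 H
  atom 10: O, bond orders sum to 1 (valence 2) → 1 H
  atom 11: O, bond orders sum to 2 (valence 2) → 0 H
  atom 12: C, bond orders sum to 2 (valence 4) → 2 H
  atom 13: C, bond orders sum to 2 (valence 4) → 2 H
  atom 14: C, bond orders sum to 3 (valence 4) → 1 H
  atom 15: N, bond orders sum to 1 (valence 3) → 2 H
  atom 16: C, bond orders sum to 2 (valence 4) → 2 H
  atom 17: C, bond orders sum to 3 (valence 4) → 1 H
  atom 18: O, bond orders sum to 1 (valence 2) → 1 H
  atom 19: C, bond orders sum to 2 (valence 4) → 2 H
  atom 20: C, bond orders sum to 2 (valence 4) → 2 H
  atom 21: O, bond orders sum to 1 (valence 2) → 1 H
Totals → C:15, H:29, N:1, O:5.
In Hill order: C15H29NO5.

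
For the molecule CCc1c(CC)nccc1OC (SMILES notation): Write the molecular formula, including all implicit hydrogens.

C10H15NO

Walk through each heavy atom and fill implicit hydrogens from standard valence (C 4, N 3, O 2, S 2, halogen 1); for lowercase aromatic atoms, an aromatic c carries 1 H when it has two neighbours and 0 H with three, and aromatic n carries 0 H:
  atom 1: C, bond orders sum to 1 (valence 4) → 3 H
  atom 2: C, bond orders sum to 2 (valence 4) → 2 H
  atom 3: aromatic c, 3 neighbours → 0 H
  atom 4: aromatic c, 3 neighbours → 0 H
  atom 5: C, bond orders sum to 2 (valence 4) → 2 H
  atom 6: C, bond orders sum to 1 (valence 4) → 3 H
  atom 7: aromatic n, 2 neighbours → 0 H
  atom 8: aromatic c, 2 neighbours → 1 H
  atom 9: aromatic c, 2 neighbours → 1 H
  atom 10: aromatic c, 3 neighbours → 0 H
  atom 11: O, bond orders sum to 2 (valence 2) → 0 H
  atom 12: C, bond orders sum to 1 (valence 4) → 3 H
Totals → C:10, H:15, N:1, O:1.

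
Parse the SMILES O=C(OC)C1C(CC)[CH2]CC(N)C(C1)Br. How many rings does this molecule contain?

1

In SMILES, each pair of matching ring-closure digits denotes one ring-closing bond; the number of such bonds equals the number of independent rings.
Ring-closure bonds here: 1.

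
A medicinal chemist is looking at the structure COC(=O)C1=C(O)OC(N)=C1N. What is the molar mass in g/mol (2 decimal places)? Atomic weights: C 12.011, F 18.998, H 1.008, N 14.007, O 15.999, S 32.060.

172.14 g/mol

First, the molecular formula is C6H8N2O4 (counting implicit H from valence).
  C: 6 × 12.011 = 72.066
  H: 8 × 1.008 = 8.064
  N: 2 × 14.007 = 28.014
  O: 4 × 15.999 = 63.996
Sum: 6×12.011 + 8×1.008 + 2×14.007 + 4×15.999 = 172.140 → 172.14 g/mol.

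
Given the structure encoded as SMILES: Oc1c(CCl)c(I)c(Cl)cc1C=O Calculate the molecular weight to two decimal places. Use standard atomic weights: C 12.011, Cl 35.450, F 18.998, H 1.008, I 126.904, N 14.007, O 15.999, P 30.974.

330.93 g/mol

First, the molecular formula is C8H5Cl2IO2 (counting implicit H from valence).
  C: 8 × 12.011 = 96.088
  Cl: 2 × 35.450 = 70.900
  H: 5 × 1.008 = 5.040
  I: 1 × 126.904 = 126.904
  O: 2 × 15.999 = 31.998
Sum: 8×12.011 + 2×35.450 + 5×1.008 + 1×126.904 + 2×15.999 = 330.930 → 330.93 g/mol.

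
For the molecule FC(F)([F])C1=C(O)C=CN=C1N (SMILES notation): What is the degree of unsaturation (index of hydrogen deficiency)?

4

Degree of unsaturation = (number of rings) + (number of π bonds).
Ring closures in the SMILES: 1.
π bonds: 3 double bonds (each 1 DoU) → 3 DoU from unsaturation.
Total DoU = 1 + 3 = 4.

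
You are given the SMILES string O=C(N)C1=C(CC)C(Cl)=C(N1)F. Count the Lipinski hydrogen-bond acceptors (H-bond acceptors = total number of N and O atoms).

N atoms: 2; O atoms: 1.
Lipinski HBA = 2 + 1 = 3.

3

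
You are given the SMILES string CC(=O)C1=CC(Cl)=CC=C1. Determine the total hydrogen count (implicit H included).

Walk through each heavy atom and fill implicit hydrogens from standard valence (C 4, N 3, O 2, S 2, halogen 1):
  atom 1: C, bond orders sum to 1 (valence 4) → 3 H
  atom 2: C, bond orders sum to 4 (valence 4) → 0 H
  atom 3: O, bond orders sum to 2 (valence 2) → 0 H
  atom 4: C, bond orders sum to 4 (valence 4) → 0 H
  atom 5: C, bond orders sum to 3 (valence 4) → 1 H
  atom 6: C, bond orders sum to 4 (valence 4) → 0 H
  atom 7: Cl (halogen, monovalent) → 0 H
  atom 8: C, bond orders sum to 3 (valence 4) → 1 H
  atom 9: C, bond orders sum to 3 (valence 4) → 1 H
  atom 10: C, bond orders sum to 3 (valence 4) → 1 H
Total hydrogens: 7.

7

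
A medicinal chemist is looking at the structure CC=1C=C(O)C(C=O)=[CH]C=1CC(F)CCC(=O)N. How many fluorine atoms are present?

1

Scan the SMILES for F atoms (remember two-letter symbols like Cl and Br are single atoms).
Fluorine count: 1.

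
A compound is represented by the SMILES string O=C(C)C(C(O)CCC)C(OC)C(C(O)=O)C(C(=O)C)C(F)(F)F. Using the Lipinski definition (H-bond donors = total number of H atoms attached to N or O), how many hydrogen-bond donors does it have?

Donors: find every N or O and count the H atoms it carries.
  atom 1 (O): bond orders sum to 2 → 0 H
  atom 6 (O): bond orders sum to 1 → 1 H
  atom 11 (O): bond orders sum to 2 → 0 H
  atom 15 (O): bond orders sum to 1 → 1 H
  atom 16 (O): bond orders sum to 2 → 0 H
  atom 19 (O): bond orders sum to 2 → 0 H
Lipinski HBD = 2.

2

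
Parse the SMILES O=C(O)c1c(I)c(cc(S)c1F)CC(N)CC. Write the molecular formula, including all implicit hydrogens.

Walk through each heavy atom and fill implicit hydrogens from standard valence (C 4, N 3, O 2, S 2, halogen 1); for lowercase aromatic atoms, an aromatic c carries 1 H when it has two neighbours and 0 H with three, and aromatic n carries 0 H:
  atom 1: O, bond orders sum to 2 (valence 2) → 0 H
  atom 2: C, bond orders sum to 4 (valence 4) → 0 H
  atom 3: O, bond orders sum to 1 (valence 2) → 1 H
  atom 4: aromatic c, 3 neighbours → 0 H
  atom 5: aromatic c, 3 neighbours → 0 H
  atom 6: I (halogen, monovalent) → 0 H
  atom 7: aromatic c, 3 neighbours → 0 H
  atom 8: aromatic c, 2 neighbours → 1 H
  atom 9: aromatic c, 3 neighbours → 0 H
  atom 10: S, bond orders sum to 1 (valence 2) → 1 H
  atom 11: aromatic c, 3 neighbours → 0 H
  atom 12: F (halogen, monovalent) → 0 H
  atom 13: C, bond orders sum to 2 (valence 4) → 2 H
  atom 14: C, bond orders sum to 3 (valence 4) → 1 H
  atom 15: N, bond orders sum to 1 (valence 3) → 2 H
  atom 16: C, bond orders sum to 2 (valence 4) → 2 H
  atom 17: C, bond orders sum to 1 (valence 4) → 3 H
Totals → C:11, H:13, F:1, I:1, N:1, O:2, S:1.
In Hill order: C11H13FINO2S.

C11H13FINO2S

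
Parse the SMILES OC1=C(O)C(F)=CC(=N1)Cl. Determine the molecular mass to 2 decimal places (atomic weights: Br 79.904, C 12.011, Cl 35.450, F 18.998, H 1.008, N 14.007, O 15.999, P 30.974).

First, the molecular formula is C5H3ClFNO2 (counting implicit H from valence).
  C: 5 × 12.011 = 60.055
  Cl: 1 × 35.450 = 35.450
  F: 1 × 18.998 = 18.998
  H: 3 × 1.008 = 3.024
  N: 1 × 14.007 = 14.007
  O: 2 × 15.999 = 31.998
Sum: 5×12.011 + 1×35.450 + 1×18.998 + 3×1.008 + 1×14.007 + 2×15.999 = 163.532 → 163.53 g/mol.

163.53 g/mol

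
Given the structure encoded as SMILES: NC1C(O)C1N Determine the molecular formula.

C3H8N2O

Walk through each heavy atom and fill implicit hydrogens from standard valence (C 4, N 3, O 2, S 2, halogen 1):
  atom 1: N, bond orders sum to 1 (valence 3) → 2 H
  atom 2: C, bond orders sum to 3 (valence 4) → 1 H
  atom 3: C, bond orders sum to 3 (valence 4) → 1 H
  atom 4: O, bond orders sum to 1 (valence 2) → 1 H
  atom 5: C, bond orders sum to 3 (valence 4) → 1 H
  atom 6: N, bond orders sum to 1 (valence 3) → 2 H
Totals → C:3, H:8, N:2, O:1.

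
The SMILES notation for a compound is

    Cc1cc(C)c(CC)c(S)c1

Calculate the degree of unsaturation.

4

Molecular formula: C10H14S.
DoU = (2C + 2 + N − H − X) / 2, where X is the halogen count and O/S are ignored.
    = (2·10 + 2 + 0 − 14 − 0) / 2 = 8 / 2 = 4.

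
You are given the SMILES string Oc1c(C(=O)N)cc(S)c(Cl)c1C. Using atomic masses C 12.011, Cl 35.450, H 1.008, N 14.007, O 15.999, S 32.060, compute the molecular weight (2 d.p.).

217.67 g/mol

First, the molecular formula is C8H8ClNO2S (counting implicit H from valence).
  C: 8 × 12.011 = 96.088
  Cl: 1 × 35.450 = 35.450
  H: 8 × 1.008 = 8.064
  N: 1 × 14.007 = 14.007
  O: 2 × 15.999 = 31.998
  S: 1 × 32.060 = 32.060
Sum: 8×12.011 + 1×35.450 + 8×1.008 + 1×14.007 + 2×15.999 + 1×32.060 = 217.667 → 217.67 g/mol.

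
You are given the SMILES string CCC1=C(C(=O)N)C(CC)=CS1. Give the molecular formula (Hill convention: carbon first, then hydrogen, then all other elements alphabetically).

C9H13NOS

Walk through each heavy atom and fill implicit hydrogens from standard valence (C 4, N 3, O 2, S 2, halogen 1):
  atom 1: C, bond orders sum to 1 (valence 4) → 3 H
  atom 2: C, bond orders sum to 2 (valence 4) → 2 H
  atom 3: C, bond orders sum to 4 (valence 4) → 0 H
  atom 4: C, bond orders sum to 4 (valence 4) → 0 H
  atom 5: C, bond orders sum to 4 (valence 4) → 0 H
  atom 6: O, bond orders sum to 2 (valence 2) → 0 H
  atom 7: N, bond orders sum to 1 (valence 3) → 2 H
  atom 8: C, bond orders sum to 4 (valence 4) → 0 H
  atom 9: C, bond orders sum to 2 (valence 4) → 2 H
  atom 10: C, bond orders sum to 1 (valence 4) → 3 H
  atom 11: C, bond orders sum to 3 (valence 4) → 1 H
  atom 12: S, bond orders sum to 2 (valence 2) → 0 H
Totals → C:9, H:13, N:1, O:1, S:1.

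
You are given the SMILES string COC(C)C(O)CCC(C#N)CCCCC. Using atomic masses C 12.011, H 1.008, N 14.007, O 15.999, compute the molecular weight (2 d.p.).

227.35 g/mol

First, the molecular formula is C13H25NO2 (counting implicit H from valence).
  C: 13 × 12.011 = 156.143
  H: 25 × 1.008 = 25.200
  N: 1 × 14.007 = 14.007
  O: 2 × 15.999 = 31.998
Sum: 13×12.011 + 25×1.008 + 1×14.007 + 2×15.999 = 227.348 → 227.35 g/mol.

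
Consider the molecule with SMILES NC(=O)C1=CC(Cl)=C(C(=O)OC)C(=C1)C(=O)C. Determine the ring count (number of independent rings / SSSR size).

1

In SMILES, each pair of matching ring-closure digits denotes one ring-closing bond; the number of such bonds equals the number of independent rings.
Ring-closure bonds here: 1.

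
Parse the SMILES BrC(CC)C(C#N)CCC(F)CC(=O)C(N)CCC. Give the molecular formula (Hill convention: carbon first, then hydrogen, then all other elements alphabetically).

C14H24BrFN2O

Walk through each heavy atom and fill implicit hydrogens from standard valence (C 4, N 3, O 2, S 2, halogen 1):
  atom 1: Br (halogen, monovalent) → 0 H
  atom 2: C, bond orders sum to 3 (valence 4) → 1 H
  atom 3: C, bond orders sum to 2 (valence 4) → 2 H
  atom 4: C, bond orders sum to 1 (valence 4) → 3 H
  atom 5: C, bond orders sum to 3 (valence 4) → 1 H
  atom 6: C, bond orders sum to 4 (valence 4) → 0 H
  atom 7: N, bond orders sum to 3 (valence 3) → 0 H
  atom 8: C, bond orders sum to 2 (valence 4) → 2 H
  atom 9: C, bond orders sum to 2 (valence 4) → 2 H
  atom 10: C, bond orders sum to 3 (valence 4) → 1 H
  atom 11: F (halogen, monovalent) → 0 H
  atom 12: C, bond orders sum to 2 (valence 4) → 2 H
  atom 13: C, bond orders sum to 4 (valence 4) → 0 H
  atom 14: O, bond orders sum to 2 (valence 2) → 0 H
  atom 15: C, bond orders sum to 3 (valence 4) → 1 H
  atom 16: N, bond orders sum to 1 (valence 3) → 2 H
  atom 17: C, bond orders sum to 2 (valence 4) → 2 H
  atom 18: C, bond orders sum to 2 (valence 4) → 2 H
  atom 19: C, bond orders sum to 1 (valence 4) → 3 H
Totals → C:14, H:24, Br:1, F:1, N:2, O:1.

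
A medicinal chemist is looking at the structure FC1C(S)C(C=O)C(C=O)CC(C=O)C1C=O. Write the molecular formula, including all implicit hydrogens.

C11H13FO4S

Walk through each heavy atom and fill implicit hydrogens from standard valence (C 4, N 3, O 2, S 2, halogen 1):
  atom 1: F (halogen, monovalent) → 0 H
  atom 2: C, bond orders sum to 3 (valence 4) → 1 H
  atom 3: C, bond orders sum to 3 (valence 4) → 1 H
  atom 4: S, bond orders sum to 1 (valence 2) → 1 H
  atom 5: C, bond orders sum to 3 (valence 4) → 1 H
  atom 6: C, bond orders sum to 3 (valence 4) → 1 H
  atom 7: O, bond orders sum to 2 (valence 2) → 0 H
  atom 8: C, bond orders sum to 3 (valence 4) → 1 H
  atom 9: C, bond orders sum to 3 (valence 4) → 1 H
  atom 10: O, bond orders sum to 2 (valence 2) → 0 H
  atom 11: C, bond orders sum to 2 (valence 4) → 2 H
  atom 12: C, bond orders sum to 3 (valence 4) → 1 H
  atom 13: C, bond orders sum to 3 (valence 4) → 1 H
  atom 14: O, bond orders sum to 2 (valence 2) → 0 H
  atom 15: C, bond orders sum to 3 (valence 4) → 1 H
  atom 16: C, bond orders sum to 3 (valence 4) → 1 H
  atom 17: O, bond orders sum to 2 (valence 2) → 0 H
Totals → C:11, H:13, F:1, O:4, S:1.
In Hill order: C11H13FO4S.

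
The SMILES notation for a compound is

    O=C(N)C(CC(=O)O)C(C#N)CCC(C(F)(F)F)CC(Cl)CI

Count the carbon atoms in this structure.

13

Count every carbon token in the SMILES (each C, including those in ring-closure positions and inside branches).
Carbon count: 13.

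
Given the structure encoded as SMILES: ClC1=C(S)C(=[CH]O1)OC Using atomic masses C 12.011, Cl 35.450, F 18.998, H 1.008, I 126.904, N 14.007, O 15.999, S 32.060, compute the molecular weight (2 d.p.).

First, the molecular formula is C5H5ClO2S (counting implicit H from valence).
  C: 5 × 12.011 = 60.055
  Cl: 1 × 35.450 = 35.450
  H: 5 × 1.008 = 5.040
  O: 2 × 15.999 = 31.998
  S: 1 × 32.060 = 32.060
Sum: 5×12.011 + 1×35.450 + 5×1.008 + 2×15.999 + 1×32.060 = 164.603 → 164.60 g/mol.

164.60 g/mol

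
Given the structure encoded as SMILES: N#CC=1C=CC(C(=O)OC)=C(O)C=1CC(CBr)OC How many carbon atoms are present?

13

Count every carbon token in the SMILES (each C, including those in ring-closure positions and inside branches).
Carbon count: 13.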